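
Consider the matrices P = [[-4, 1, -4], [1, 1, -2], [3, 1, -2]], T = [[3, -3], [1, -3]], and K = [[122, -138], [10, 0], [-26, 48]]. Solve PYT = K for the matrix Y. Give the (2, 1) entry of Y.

Y = P⁻¹KT⁻¹ (apply P⁻¹ on the left and T⁻¹ on the right).
det P = 4; the adjugate gives P⁻¹ = [[0, -1/2, 1/2], [-1, 5, -3], [-1/2, 7/4, -5/4]].
det T = -6, so T⁻¹ = [[1/2, -1/2], [1/6, -1/2]].
P⁻¹K = [[-18, 24], [6, -6], [-11, 9]].
Y = (P⁻¹K)T⁻¹ = [[-5, -3], [2, 0], [-4, 1]].

2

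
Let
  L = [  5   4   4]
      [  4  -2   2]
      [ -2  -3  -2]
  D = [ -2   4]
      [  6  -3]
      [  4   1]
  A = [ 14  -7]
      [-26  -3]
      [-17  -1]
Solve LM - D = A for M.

LM = A + D = [[12, -3], [-20, -6], [-13, 0]].
Left-multiplying both sides by L⁻¹ gives M = L⁻¹(A + D).
det L = 2; the adjugate gives L⁻¹ = [[5, -2, 8], [2, -1, 3], [-8, 7/2, -13]].
M = L⁻¹(A + D) = [[-4, -3], [5, 0], [3, 3]].

M = [[-4, -3], [5, 0], [3, 3]]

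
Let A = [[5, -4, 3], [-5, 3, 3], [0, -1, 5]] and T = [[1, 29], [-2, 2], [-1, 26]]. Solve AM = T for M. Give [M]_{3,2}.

Left-multiplying both sides by A⁻¹ gives M = A⁻¹T.
A has determinant 5; A⁻¹ = [[18/5, 17/5, -21/5], [5, 5, -6], [1, 1, -1]].
M = A⁻¹T = [[18/5, 17/5, -21/5], [5, 5, -6], [1, 1, -1]] · [[1, 29], [-2, 2], [-1, 26]] = [[1, 2], [1, -1], [0, 5]].

5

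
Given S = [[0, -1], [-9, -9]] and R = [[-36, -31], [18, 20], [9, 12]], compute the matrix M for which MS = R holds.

S is on the right of M, so right-multiply by S⁻¹: M = RS⁻¹.
det S = -9, so S⁻¹ = [[1, -1/9], [-1, 0]].
M = RS⁻¹ = [[-36, -31], [18, 20], [9, 12]] · [[1, -1/9], [-1, 0]] = [[-5, 4], [-2, -2], [-3, -1]].

M = [[-5, 4], [-2, -2], [-3, -1]]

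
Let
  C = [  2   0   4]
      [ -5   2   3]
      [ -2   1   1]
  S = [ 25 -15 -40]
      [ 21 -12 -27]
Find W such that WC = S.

Right-multiplying both sides by C⁻¹ gives W = SC⁻¹.
det C = -6, so C⁻¹ = [[1/6, -2/3, 4/3], [1/6, -5/3, 13/3], [1/6, 1/3, -2/3]].
W = SC⁻¹ = [[25, -15, -40], [21, -12, -27]] · [[1/6, -2/3, 4/3], [1/6, -5/3, 13/3], [1/6, 1/3, -2/3]] = [[-5, -5, -5], [-3, -3, -6]].

W = [[-5, -5, -5], [-3, -3, -6]]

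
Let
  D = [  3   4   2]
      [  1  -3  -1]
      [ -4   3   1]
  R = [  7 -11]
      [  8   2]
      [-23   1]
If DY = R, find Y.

Since D multiplies Y on the left, Y = D⁻¹R.
D has determinant -6; D⁻¹ = [[0, -1/3, -1/3], [-1/2, -11/6, -5/6], [3/2, 25/6, 13/6]].
Y = D⁻¹R = [[0, -1/3, -1/3], [-1/2, -11/6, -5/6], [3/2, 25/6, 13/6]] · [[7, -11], [8, 2], [-23, 1]] = [[5, -1], [1, 1], [-6, -6]].

Y = [[5, -1], [1, 1], [-6, -6]]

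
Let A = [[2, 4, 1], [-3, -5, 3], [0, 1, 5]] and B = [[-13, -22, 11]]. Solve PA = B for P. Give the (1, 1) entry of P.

A is on the right of P, so right-multiply by A⁻¹: P = BA⁻¹.
det A = 1, so A⁻¹ = [[-28, -19, 17], [15, 10, -9], [-3, -2, 2]].
P = BA⁻¹ = [[-13, -22, 11]] · [[-28, -19, 17], [15, 10, -9], [-3, -2, 2]] = [[1, 5, -1]].

1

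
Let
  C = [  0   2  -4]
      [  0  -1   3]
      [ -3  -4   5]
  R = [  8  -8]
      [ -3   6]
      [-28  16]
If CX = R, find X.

X = [[3, -2], [6, 0], [1, 2]]

Left-multiplying both sides by C⁻¹ gives X = C⁻¹R.
det C = -6; the adjugate gives C⁻¹ = [[-7/6, -1, -1/3], [3/2, 2, 0], [1/2, 1, 0]].
X = C⁻¹R = [[-7/6, -1, -1/3], [3/2, 2, 0], [1/2, 1, 0]] · [[8, -8], [-3, 6], [-28, 16]] = [[3, -2], [6, 0], [1, 2]].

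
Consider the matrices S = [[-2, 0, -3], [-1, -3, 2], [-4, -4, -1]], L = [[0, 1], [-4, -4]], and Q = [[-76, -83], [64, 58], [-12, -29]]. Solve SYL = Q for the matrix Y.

Y = [[2, -5], [2, 5], [1, -3]]

Y = S⁻¹QL⁻¹ (apply S⁻¹ on the left and L⁻¹ on the right).
det S = 2, so S⁻¹ = [[11/2, 6, -9/2], [-9/2, -5, 7/2], [-4, -4, 3]].
det L = 4, so L⁻¹ = [[-1, -1/4], [1, 0]].
S⁻¹Q = [[20, 22], [-20, -18], [12, 13]].
Y = (S⁻¹Q)L⁻¹ = [[2, -5], [2, 5], [1, -3]].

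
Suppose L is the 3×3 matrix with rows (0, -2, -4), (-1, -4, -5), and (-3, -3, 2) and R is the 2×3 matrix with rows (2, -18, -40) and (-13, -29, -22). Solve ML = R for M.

L is on the right of M, so right-multiply by L⁻¹: M = RL⁻¹.
det L = 2; the adjugate gives L⁻¹ = [[-23/2, 8, -3], [17/2, -6, 2], [-9/2, 3, -1]].
M = RL⁻¹ = [[2, -18, -40], [-13, -29, -22]] · [[-23/2, 8, -3], [17/2, -6, 2], [-9/2, 3, -1]] = [[4, 4, -2], [2, 4, 3]].

M = [[4, 4, -2], [2, 4, 3]]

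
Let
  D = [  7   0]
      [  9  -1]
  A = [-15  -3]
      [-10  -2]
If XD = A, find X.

X = [[-6, 3], [-4, 2]]

Since D sits to the right of X, X = AD⁻¹.
det D = -7; the adjugate gives D⁻¹ = [[1/7, 0], [9/7, -1]].
X = AD⁻¹ = [[-15, -3], [-10, -2]] · [[1/7, 0], [9/7, -1]] = [[-6, 3], [-4, 2]].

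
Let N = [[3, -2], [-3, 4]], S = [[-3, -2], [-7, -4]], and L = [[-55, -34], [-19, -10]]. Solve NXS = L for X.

X = [[5, 4], [3, 4]]

X = N⁻¹LS⁻¹ (apply N⁻¹ on the left and S⁻¹ on the right).
det N = 6, so N⁻¹ = [[2/3, 1/3], [1/2, 1/2]].
S has determinant -2; S⁻¹ = [[2, -1], [-7/2, 3/2]].
N⁻¹L = [[-43, -26], [-37, -22]].
X = (N⁻¹L)S⁻¹ = [[5, 4], [3, 4]].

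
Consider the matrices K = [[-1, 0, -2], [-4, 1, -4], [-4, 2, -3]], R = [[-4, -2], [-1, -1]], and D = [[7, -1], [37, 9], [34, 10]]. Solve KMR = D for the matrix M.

M = [[4, -1], [2, -1], [0, -4]]

Isolating M: multiply by K⁻¹ from the left and R⁻¹ from the right, so M = K⁻¹DR⁻¹.
K has determinant 3; K⁻¹ = [[5/3, -4/3, 2/3], [4/3, -5/3, 4/3], [-4/3, 2/3, -1/3]].
det R = 2; the adjugate gives R⁻¹ = [[-1/2, 1], [1/2, -2]].
K⁻¹D = [[-15, -7], [-7, -3], [4, 4]].
M = (K⁻¹D)R⁻¹ = [[4, -1], [2, -1], [0, -4]].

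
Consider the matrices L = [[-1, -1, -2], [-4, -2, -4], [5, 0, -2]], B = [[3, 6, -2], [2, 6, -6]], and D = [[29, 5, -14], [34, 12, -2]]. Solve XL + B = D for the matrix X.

X = [[3, -1, 5], [0, -3, 4]]

XL = D − B = [[26, -1, -12], [32, 6, 4]].
Since L sits to the right of X, X = (D − B)L⁻¹.
det L = 4; the adjugate gives L⁻¹ = [[1, -1/2, 0], [-7, 3, 1], [5/2, -5/4, -1/2]].
X = (D − B)L⁻¹ = [[3, -1, 5], [0, -3, 4]].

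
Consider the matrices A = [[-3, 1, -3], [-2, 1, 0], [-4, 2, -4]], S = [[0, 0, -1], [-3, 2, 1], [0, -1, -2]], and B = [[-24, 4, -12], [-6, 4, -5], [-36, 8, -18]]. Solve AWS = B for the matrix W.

Isolating W: multiply by A⁻¹ from the left and S⁻¹ from the right, so W = A⁻¹BS⁻¹.
det A = 4, so A⁻¹ = [[-1, -1/2, 3/4], [-2, 0, 3/2], [0, 1/2, -1/4]].
S has determinant -3; S⁻¹ = [[1, -1/3, -2/3], [2, 0, -1], [-1, 0, 0]].
A⁻¹B = [[0, 0, 1], [-6, 4, -3], [6, 0, 2]].
W = (A⁻¹B)S⁻¹ = [[-1, 0, 0], [5, 2, 0], [4, -2, -4]].

W = [[-1, 0, 0], [5, 2, 0], [4, -2, -4]]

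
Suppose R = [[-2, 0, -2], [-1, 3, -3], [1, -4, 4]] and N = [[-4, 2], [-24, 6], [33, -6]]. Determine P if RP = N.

P = [[-3, -6], [-4, 5], [5, 5]]

R is on the left of P, so left-multiply by R⁻¹: P = R⁻¹N.
R has determinant -2; R⁻¹ = [[0, -4, -3], [-1/2, 3, 2], [-1/2, 4, 3]].
P = R⁻¹N = [[0, -4, -3], [-1/2, 3, 2], [-1/2, 4, 3]] · [[-4, 2], [-24, 6], [33, -6]] = [[-3, -6], [-4, 5], [5, 5]].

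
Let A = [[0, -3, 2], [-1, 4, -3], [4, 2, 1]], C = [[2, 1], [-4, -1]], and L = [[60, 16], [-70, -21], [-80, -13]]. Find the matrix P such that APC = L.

P = [[5, 5], [-2, 4], [-2, -1]]

P = A⁻¹LC⁻¹ (apply A⁻¹ on the left and C⁻¹ on the right).
det A = -3, so A⁻¹ = [[-10/3, -7/3, -1/3], [11/3, 8/3, 2/3], [6, 4, 1]].
det C = 2; the adjugate gives C⁻¹ = [[-1/2, -1/2], [2, 1]].
A⁻¹L = [[-10, 0], [-20, -6], [0, -1]].
P = (A⁻¹L)C⁻¹ = [[5, 5], [-2, 4], [-2, -1]].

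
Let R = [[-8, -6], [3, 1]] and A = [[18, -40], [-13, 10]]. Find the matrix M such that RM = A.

M = [[-6, 2], [5, 4]]

Left-multiplying both sides by R⁻¹ gives M = R⁻¹A.
det R = 10; the adjugate gives R⁻¹ = [[1/10, 3/5], [-3/10, -4/5]].
M = R⁻¹A = [[1/10, 3/5], [-3/10, -4/5]] · [[18, -40], [-13, 10]] = [[-6, 2], [5, 4]].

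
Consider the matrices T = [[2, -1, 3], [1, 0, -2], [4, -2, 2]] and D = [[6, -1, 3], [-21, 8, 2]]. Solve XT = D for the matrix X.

T is on the right of X, so right-multiply by T⁻¹: X = DT⁻¹.
det T = -4, so T⁻¹ = [[1, 1, -1/2], [5/2, 2, -7/4], [1/2, 0, -1/4]].
X = DT⁻¹ = [[6, -1, 3], [-21, 8, 2]] · [[1, 1, -1/2], [5/2, 2, -7/4], [1/2, 0, -1/4]] = [[5, 4, -2], [0, -5, -4]].

X = [[5, 4, -2], [0, -5, -4]]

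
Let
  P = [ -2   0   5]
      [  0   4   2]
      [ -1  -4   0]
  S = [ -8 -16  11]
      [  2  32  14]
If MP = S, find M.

Right-multiplying both sides by P⁻¹ gives M = SP⁻¹.
P has determinant 4; P⁻¹ = [[2, -5, -5], [-1/2, 5/4, 1], [1, -2, -2]].
M = SP⁻¹ = [[-8, -16, 11], [2, 32, 14]] · [[2, -5, -5], [-1/2, 5/4, 1], [1, -2, -2]] = [[3, -2, 2], [2, 2, -6]].

M = [[3, -2, 2], [2, 2, -6]]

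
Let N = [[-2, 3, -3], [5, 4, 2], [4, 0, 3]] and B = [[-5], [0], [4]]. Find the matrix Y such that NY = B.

N is on the left of Y, so left-multiply by N⁻¹: Y = N⁻¹B.
N has determinant 3; N⁻¹ = [[4, -3, 6], [-7/3, 2, -11/3], [-16/3, 4, -23/3]].
Y = N⁻¹B = [[4, -3, 6], [-7/3, 2, -11/3], [-16/3, 4, -23/3]] · [[-5], [0], [4]] = [[4], [-3], [-4]].

Y = [[4], [-3], [-4]]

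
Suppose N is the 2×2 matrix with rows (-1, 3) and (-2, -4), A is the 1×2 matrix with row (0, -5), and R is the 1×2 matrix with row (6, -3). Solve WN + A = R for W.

W = [[-2, -2]]

WN = R − A = [[6, 2]].
Since N sits to the right of W, W = (R − A)N⁻¹.
det N = 10, so N⁻¹ = [[-2/5, -3/10], [1/5, -1/10]].
W = (R − A)N⁻¹ = [[-2, -2]].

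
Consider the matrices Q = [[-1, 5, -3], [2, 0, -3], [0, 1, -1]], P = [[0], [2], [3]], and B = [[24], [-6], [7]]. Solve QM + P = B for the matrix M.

QM = B − P = [[24], [-8], [4]].
Since Q multiplies M on the left, M = Q⁻¹(B − P).
Q has determinant 1; Q⁻¹ = [[3, 2, -15], [2, 1, -9], [2, 1, -10]].
M = Q⁻¹(B − P) = [[-4], [4], [0]].

M = [[-4], [4], [0]]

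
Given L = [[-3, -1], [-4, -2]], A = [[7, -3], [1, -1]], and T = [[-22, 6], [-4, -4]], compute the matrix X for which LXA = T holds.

X = [[3, -1], [-5, -3]]

Left-multiply by L⁻¹ and right-multiply by A⁻¹: X = L⁻¹TA⁻¹.
L has determinant 2; L⁻¹ = [[-1, 1/2], [2, -3/2]].
det A = -4; the adjugate gives A⁻¹ = [[1/4, -3/4], [1/4, -7/4]].
L⁻¹T = [[20, -8], [-38, 18]].
X = (L⁻¹T)A⁻¹ = [[3, -1], [-5, -3]].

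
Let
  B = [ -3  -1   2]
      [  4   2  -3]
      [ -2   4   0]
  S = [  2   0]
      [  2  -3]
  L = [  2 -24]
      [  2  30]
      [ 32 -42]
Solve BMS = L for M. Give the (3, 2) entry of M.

4

Left-multiply by B⁻¹ and right-multiply by S⁻¹: M = B⁻¹LS⁻¹.
det B = -2; the adjugate gives B⁻¹ = [[-6, -4, 1/2], [-3, -2, 1/2], [-10, -7, 1]].
det S = -6, so S⁻¹ = [[1/2, 0], [1/3, -1/3]].
B⁻¹L = [[-4, 3], [6, -9], [-2, -12]].
M = (B⁻¹L)S⁻¹ = [[-1, -1], [0, 3], [-5, 4]].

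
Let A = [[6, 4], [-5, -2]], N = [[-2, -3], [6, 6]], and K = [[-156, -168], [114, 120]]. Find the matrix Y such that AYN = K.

Y = A⁻¹KN⁻¹ (apply A⁻¹ on the left and N⁻¹ on the right).
det A = 8; the adjugate gives A⁻¹ = [[-1/4, -1/2], [5/8, 3/4]].
det N = 6, so N⁻¹ = [[1, 1/2], [-1, -1/3]].
A⁻¹K = [[-18, -18], [-12, -15]].
Y = (A⁻¹K)N⁻¹ = [[0, -3], [3, -1]].

Y = [[0, -3], [3, -1]]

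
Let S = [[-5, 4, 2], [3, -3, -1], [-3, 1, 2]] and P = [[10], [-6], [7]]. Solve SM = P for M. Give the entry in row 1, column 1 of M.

0

S is on the left of M, so left-multiply by S⁻¹: M = S⁻¹P.
det S = 1; the adjugate gives S⁻¹ = [[-5, -6, 2], [-3, -4, 1], [-6, -7, 3]].
M = S⁻¹P = [[-5, -6, 2], [-3, -4, 1], [-6, -7, 3]] · [[10], [-6], [7]] = [[0], [1], [3]].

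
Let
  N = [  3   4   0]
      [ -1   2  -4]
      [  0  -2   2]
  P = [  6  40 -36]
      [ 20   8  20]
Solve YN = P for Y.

Y = [[4, 6, -6], [6, -2, 6]]

N is on the right of Y, so right-multiply by N⁻¹: Y = PN⁻¹.
det N = -4, so N⁻¹ = [[1, 2, 4], [-1/2, -3/2, -3], [-1/2, -3/2, -5/2]].
Y = PN⁻¹ = [[6, 40, -36], [20, 8, 20]] · [[1, 2, 4], [-1/2, -3/2, -3], [-1/2, -3/2, -5/2]] = [[4, 6, -6], [6, -2, 6]].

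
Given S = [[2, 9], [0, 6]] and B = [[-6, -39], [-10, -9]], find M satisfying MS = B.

Since S sits to the right of M, M = BS⁻¹.
det S = 12; the adjugate gives S⁻¹ = [[1/2, -3/4], [0, 1/6]].
M = BS⁻¹ = [[-6, -39], [-10, -9]] · [[1/2, -3/4], [0, 1/6]] = [[-3, -2], [-5, 6]].

M = [[-3, -2], [-5, 6]]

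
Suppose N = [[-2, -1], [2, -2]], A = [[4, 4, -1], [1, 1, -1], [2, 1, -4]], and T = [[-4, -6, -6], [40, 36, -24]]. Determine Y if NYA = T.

Y = N⁻¹TA⁻¹ (apply N⁻¹ on the left and A⁻¹ on the right).
det N = 6; the adjugate gives N⁻¹ = [[-1/3, 1/6], [-1/3, -1/3]].
det A = -3, so A⁻¹ = [[1, -5, 1], [-2/3, 14/3, -1], [1/3, -4/3, 0]].
N⁻¹T = [[8, 8, -2], [-12, -10, 10]].
Y = (N⁻¹T)A⁻¹ = [[2, 0, 0], [-2, 0, -2]].

Y = [[2, 0, 0], [-2, 0, -2]]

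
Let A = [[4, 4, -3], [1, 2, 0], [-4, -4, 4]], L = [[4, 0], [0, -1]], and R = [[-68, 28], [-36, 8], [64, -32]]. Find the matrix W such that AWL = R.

W = [[-1, 0], [-4, -4], [-1, 4]]

Left-multiply by A⁻¹ and right-multiply by L⁻¹: W = A⁻¹RL⁻¹.
det A = 4; the adjugate gives A⁻¹ = [[2, -1, 3/2], [-1, 1, -3/4], [1, 0, 1]].
det L = -4; the adjugate gives L⁻¹ = [[1/4, 0], [0, -1]].
A⁻¹R = [[-4, 0], [-16, 4], [-4, -4]].
W = (A⁻¹R)L⁻¹ = [[-1, 0], [-4, -4], [-1, 4]].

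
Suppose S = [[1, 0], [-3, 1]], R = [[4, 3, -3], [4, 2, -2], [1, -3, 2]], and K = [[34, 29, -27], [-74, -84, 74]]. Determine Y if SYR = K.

Y = [[5, 4, -2], [3, 3, 4]]

Y = S⁻¹KR⁻¹ (apply S⁻¹ on the left and R⁻¹ on the right).
S has determinant 1; S⁻¹ = [[1, 0], [3, 1]].
det R = 4, so R⁻¹ = [[-1/2, 3/4, 0], [-5/2, 11/4, -1], [-7/2, 15/4, -1]].
S⁻¹K = [[34, 29, -27], [28, 3, -7]].
Y = (S⁻¹K)R⁻¹ = [[5, 4, -2], [3, 3, 4]].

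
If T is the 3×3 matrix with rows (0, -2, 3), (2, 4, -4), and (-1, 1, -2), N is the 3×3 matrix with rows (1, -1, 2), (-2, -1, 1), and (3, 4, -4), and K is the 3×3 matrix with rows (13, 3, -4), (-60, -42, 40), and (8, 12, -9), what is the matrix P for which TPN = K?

P = [[-3, 0, -3], [2, 5, -2], [1, 0, -2]]

Left-multiply by T⁻¹ and right-multiply by N⁻¹: P = T⁻¹KN⁻¹.
T has determinant 2; T⁻¹ = [[-2, -1/2, -2], [4, 3/2, 3], [3, 1, 2]].
det N = -5, so N⁻¹ = [[0, -4/5, -1/5], [1, 2, 1], [1, 7/5, 3/5]].
T⁻¹K = [[-12, -9, 6], [-14, -15, 17], [-5, -9, 10]].
P = (T⁻¹K)N⁻¹ = [[-3, 0, -3], [2, 5, -2], [1, 0, -2]].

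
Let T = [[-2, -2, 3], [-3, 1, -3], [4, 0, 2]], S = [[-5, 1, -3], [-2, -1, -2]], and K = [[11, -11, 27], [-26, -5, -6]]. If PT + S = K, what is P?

P = [[4, -4, 3], [2, 0, -5]]

PT = K − S = [[16, -12, 30], [-24, -4, -4]].
Since T sits to the right of P, P = (K − S)T⁻¹.
det T = -4; the adjugate gives T⁻¹ = [[-1/2, -1, -3/4], [3/2, 4, 15/4], [1, 2, 2]].
P = (K − S)T⁻¹ = [[4, -4, 3], [2, 0, -5]].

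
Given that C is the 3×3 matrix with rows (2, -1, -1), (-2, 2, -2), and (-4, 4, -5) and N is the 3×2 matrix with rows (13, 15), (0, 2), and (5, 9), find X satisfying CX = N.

X = [[3, 6], [-2, 2], [-5, -5]]

Left-multiplying both sides by C⁻¹ gives X = C⁻¹N.
C has determinant -2; C⁻¹ = [[1, 9/2, -2], [1, 7, -3], [0, 2, -1]].
X = C⁻¹N = [[1, 9/2, -2], [1, 7, -3], [0, 2, -1]] · [[13, 15], [0, 2], [5, 9]] = [[3, 6], [-2, 2], [-5, -5]].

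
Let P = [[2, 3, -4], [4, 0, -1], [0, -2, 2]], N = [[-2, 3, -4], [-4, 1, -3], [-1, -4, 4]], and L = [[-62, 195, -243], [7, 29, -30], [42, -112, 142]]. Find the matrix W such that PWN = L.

W = P⁻¹LN⁻¹ (apply P⁻¹ on the left and N⁻¹ on the right).
det P = 4, so P⁻¹ = [[-1/2, 1/2, -3/4], [-2, 1, -7/2], [-2, 1, -3]].
det N = 5, so N⁻¹ = [[-8/5, 4/5, -1], [19/5, -12/5, 2], [17/5, -11/5, 2]].
P⁻¹L = [[3, 1, 0], [-16, 31, -41], [5, -25, 30]].
W = (P⁻¹L)N⁻¹ = [[-1, 0, -1], [4, 3, -4], [-1, -2, 5]].

W = [[-1, 0, -1], [4, 3, -4], [-1, -2, 5]]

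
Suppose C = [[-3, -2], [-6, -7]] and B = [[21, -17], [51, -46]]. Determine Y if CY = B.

Y = [[-5, 3], [-3, 4]]

C is on the left of Y, so left-multiply by C⁻¹: Y = C⁻¹B.
det C = 9, so C⁻¹ = [[-7/9, 2/9], [2/3, -1/3]].
Y = C⁻¹B = [[-7/9, 2/9], [2/3, -1/3]] · [[21, -17], [51, -46]] = [[-5, 3], [-3, 4]].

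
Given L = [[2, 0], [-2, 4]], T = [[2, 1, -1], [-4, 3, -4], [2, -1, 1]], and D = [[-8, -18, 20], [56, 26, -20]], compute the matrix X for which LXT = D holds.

X = L⁻¹DT⁻¹ (apply L⁻¹ on the left and T⁻¹ on the right).
L has determinant 8; L⁻¹ = [[1/2, 0], [1/4, 1/4]].
det T = -4; the adjugate gives T⁻¹ = [[1/4, 0, 1/4], [1, -1, -3], [1/2, -1, -5/2]].
L⁻¹D = [[-4, -9, 10], [12, 2, 0]].
X = (L⁻¹D)T⁻¹ = [[-5, -1, 1], [5, -2, -3]].

X = [[-5, -1, 1], [5, -2, -3]]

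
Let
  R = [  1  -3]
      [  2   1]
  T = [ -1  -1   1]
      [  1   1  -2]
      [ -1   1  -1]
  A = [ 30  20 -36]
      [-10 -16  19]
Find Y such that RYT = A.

Y = [[3, 1, -2], [4, -5, 1]]

Isolating Y: multiply by R⁻¹ from the left and T⁻¹ from the right, so Y = R⁻¹AT⁻¹.
R has determinant 7; R⁻¹ = [[1/7, 3/7], [-2/7, 1/7]].
det T = -2, so T⁻¹ = [[-1/2, 0, -1/2], [-3/2, -1, 1/2], [-1, -1, 0]].
R⁻¹A = [[0, -4, 3], [-10, -8, 13]].
Y = (R⁻¹A)T⁻¹ = [[3, 1, -2], [4, -5, 1]].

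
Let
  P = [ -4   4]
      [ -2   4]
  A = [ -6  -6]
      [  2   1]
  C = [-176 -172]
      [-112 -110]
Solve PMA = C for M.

Left-multiply by P⁻¹ and right-multiply by A⁻¹: M = P⁻¹CA⁻¹.
det P = -8, so P⁻¹ = [[-1/2, 1/2], [-1/4, 1/2]].
det A = 6; the adjugate gives A⁻¹ = [[1/6, 1], [-1/3, -1]].
P⁻¹C = [[32, 31], [-12, -12]].
M = (P⁻¹C)A⁻¹ = [[-5, 1], [2, 0]].

M = [[-5, 1], [2, 0]]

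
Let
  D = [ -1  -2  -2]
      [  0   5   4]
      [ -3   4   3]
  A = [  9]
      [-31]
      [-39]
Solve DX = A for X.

D is on the left of X, so left-multiply by D⁻¹: X = D⁻¹A.
det D = -5; the adjugate gives D⁻¹ = [[1/5, 2/5, -2/5], [12/5, 9/5, -4/5], [-3, -2, 1]].
X = D⁻¹A = [[1/5, 2/5, -2/5], [12/5, 9/5, -4/5], [-3, -2, 1]] · [[9], [-31], [-39]] = [[5], [-3], [-4]].

X = [[5], [-3], [-4]]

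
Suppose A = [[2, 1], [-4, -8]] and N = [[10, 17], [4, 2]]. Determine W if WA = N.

W = [[1, -2], [2, 0]]

A is on the right of W, so right-multiply by A⁻¹: W = NA⁻¹.
det A = -12; the adjugate gives A⁻¹ = [[2/3, 1/12], [-1/3, -1/6]].
W = NA⁻¹ = [[10, 17], [4, 2]] · [[2/3, 1/12], [-1/3, -1/6]] = [[1, -2], [2, 0]].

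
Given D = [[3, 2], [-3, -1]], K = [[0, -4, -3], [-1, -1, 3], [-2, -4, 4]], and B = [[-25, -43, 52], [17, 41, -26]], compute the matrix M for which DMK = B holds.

M = [[1, -3, 3], [-4, -2, 5]]

Isolating M: multiply by D⁻¹ from the left and K⁻¹ from the right, so M = D⁻¹BK⁻¹.
D has determinant 3; D⁻¹ = [[-1/3, -2/3], [1, 1]].
det K = 2, so K⁻¹ = [[4, 14, -15/2], [-1, -3, 3/2], [1, 4, -2]].
D⁻¹B = [[-3, -13, 0], [-8, -2, 26]].
M = (D⁻¹B)K⁻¹ = [[1, -3, 3], [-4, -2, 5]].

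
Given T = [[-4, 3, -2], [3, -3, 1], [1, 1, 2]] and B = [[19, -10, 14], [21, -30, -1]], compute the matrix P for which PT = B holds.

P = [[1, 6, 5], [-3, 5, -6]]

Since T sits to the right of P, P = BT⁻¹.
T has determinant 1; T⁻¹ = [[-7, -8, -3], [-5, -6, -2], [6, 7, 3]].
P = BT⁻¹ = [[19, -10, 14], [21, -30, -1]] · [[-7, -8, -3], [-5, -6, -2], [6, 7, 3]] = [[1, 6, 5], [-3, 5, -6]].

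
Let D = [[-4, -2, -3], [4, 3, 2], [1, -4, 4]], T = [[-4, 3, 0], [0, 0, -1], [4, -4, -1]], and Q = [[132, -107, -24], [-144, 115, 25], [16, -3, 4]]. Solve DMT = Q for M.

M = [[3, -3, -5], [5, -2, 3], [1, 0, 2]]

M = D⁻¹QT⁻¹ (apply D⁻¹ on the left and T⁻¹ on the right).
det D = 5, so D⁻¹ = [[4, 4, 1], [-14/5, -13/5, -4/5], [-19/5, -18/5, -4/5]].
T has determinant 4; T⁻¹ = [[-1, 3/4, -3/4], [-1, 1, -1], [0, -1, 0]].
D⁻¹Q = [[-32, 29, 8], [-8, 3, -1], [4, -5, -2]].
M = (D⁻¹Q)T⁻¹ = [[3, -3, -5], [5, -2, 3], [1, 0, 2]].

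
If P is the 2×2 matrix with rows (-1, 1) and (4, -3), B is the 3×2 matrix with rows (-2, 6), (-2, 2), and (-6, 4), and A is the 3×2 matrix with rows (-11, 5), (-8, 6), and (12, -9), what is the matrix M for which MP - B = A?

M = [[5, -2], [2, -2], [-2, 1]]

MP = A + B = [[-13, 11], [-10, 8], [6, -5]].
P is on the right of M, so right-multiply by P⁻¹: M = (A + B)P⁻¹.
det P = -1, so P⁻¹ = [[3, 1], [4, 1]].
M = (A + B)P⁻¹ = [[5, -2], [2, -2], [-2, 1]].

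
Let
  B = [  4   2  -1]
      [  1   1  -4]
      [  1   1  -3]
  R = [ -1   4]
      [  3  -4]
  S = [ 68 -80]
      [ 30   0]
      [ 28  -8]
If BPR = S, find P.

P = [[1, 4], [-2, 3], [-4, -2]]

Isolating P: multiply by B⁻¹ from the left and R⁻¹ from the right, so P = B⁻¹SR⁻¹.
det B = 2; the adjugate gives B⁻¹ = [[1/2, 5/2, -7/2], [-1/2, -11/2, 15/2], [0, -1, 1]].
det R = -8, so R⁻¹ = [[1/2, 1/2], [3/8, 1/8]].
B⁻¹S = [[11, -12], [11, -20], [-2, -8]].
P = (B⁻¹S)R⁻¹ = [[1, 4], [-2, 3], [-4, -2]].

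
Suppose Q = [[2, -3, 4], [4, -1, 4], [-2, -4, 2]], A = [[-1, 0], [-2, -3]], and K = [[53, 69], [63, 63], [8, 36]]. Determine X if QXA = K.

X = [[-4, -4], [-3, 5], [-2, 0]]

Isolating X: multiply by Q⁻¹ from the left and A⁻¹ from the right, so X = Q⁻¹KA⁻¹.
det Q = 4, so Q⁻¹ = [[7/2, -5/2, -2], [-4, 3, 2], [-9/2, 7/2, 5/2]].
A has determinant 3; A⁻¹ = [[-1, 0], [2/3, -1/3]].
Q⁻¹K = [[12, 12], [-7, -15], [2, 0]].
X = (Q⁻¹K)A⁻¹ = [[-4, -4], [-3, 5], [-2, 0]].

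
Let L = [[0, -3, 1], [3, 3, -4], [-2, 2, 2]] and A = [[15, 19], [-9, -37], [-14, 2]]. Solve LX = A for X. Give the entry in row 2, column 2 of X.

-5

Left-multiplying both sides by L⁻¹ gives X = L⁻¹A.
L has determinant 6; L⁻¹ = [[7/3, 4/3, 3/2], [1/3, 1/3, 1/2], [2, 1, 3/2]].
X = L⁻¹A = [[7/3, 4/3, 3/2], [1/3, 1/3, 1/2], [2, 1, 3/2]] · [[15, 19], [-9, -37], [-14, 2]] = [[2, -2], [-5, -5], [0, 4]].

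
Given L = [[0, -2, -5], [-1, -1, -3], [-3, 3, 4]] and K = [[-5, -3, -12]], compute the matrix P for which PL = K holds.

Since L sits to the right of P, P = KL⁻¹.
L has determinant 4; L⁻¹ = [[5/4, -7/4, 1/4], [13/4, -15/4, 5/4], [-3/2, 3/2, -1/2]].
P = KL⁻¹ = [[-5, -3, -12]] · [[5/4, -7/4, 1/4], [13/4, -15/4, 5/4], [-3/2, 3/2, -1/2]] = [[2, 2, 1]].

P = [[2, 2, 1]]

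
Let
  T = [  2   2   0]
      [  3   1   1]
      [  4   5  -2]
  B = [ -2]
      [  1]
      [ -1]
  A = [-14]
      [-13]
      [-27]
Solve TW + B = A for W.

TW = A − B = [[-12], [-14], [-26]].
Since T multiplies W on the left, W = T⁻¹(A − B).
det T = 6, so T⁻¹ = [[-7/6, 2/3, 1/3], [5/3, -2/3, -1/3], [11/6, -1/3, -2/3]].
W = T⁻¹(A − B) = [[-4], [-2], [0]].

W = [[-4], [-2], [0]]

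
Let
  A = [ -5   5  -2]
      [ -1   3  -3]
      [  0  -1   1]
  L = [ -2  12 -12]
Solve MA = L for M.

M = [[0, 2, -6]]

A is on the right of M, so right-multiply by A⁻¹: M = LA⁻¹.
A has determinant 3; A⁻¹ = [[0, -1, -3], [1/3, -5/3, -13/3], [1/3, -5/3, -10/3]].
M = LA⁻¹ = [[-2, 12, -12]] · [[0, -1, -3], [1/3, -5/3, -13/3], [1/3, -5/3, -10/3]] = [[0, 2, -6]].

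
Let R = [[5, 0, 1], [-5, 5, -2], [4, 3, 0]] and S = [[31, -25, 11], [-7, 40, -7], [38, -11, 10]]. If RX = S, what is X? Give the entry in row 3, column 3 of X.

6

Left-multiplying both sides by R⁻¹ gives X = R⁻¹S.
det R = -5; the adjugate gives R⁻¹ = [[-6/5, -3/5, 1], [8/5, 4/5, -1], [7, 3, -5]].
X = R⁻¹S = [[-6/5, -3/5, 1], [8/5, 4/5, -1], [7, 3, -5]] · [[31, -25, 11], [-7, 40, -7], [38, -11, 10]] = [[5, -5, 1], [6, 3, 2], [6, 0, 6]].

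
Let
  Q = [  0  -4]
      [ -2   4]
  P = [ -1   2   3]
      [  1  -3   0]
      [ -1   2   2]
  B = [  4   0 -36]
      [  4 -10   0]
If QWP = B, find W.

W = [[4, 3, 3], [3, 2, 0]]

W = Q⁻¹BP⁻¹ (apply Q⁻¹ on the left and P⁻¹ on the right).
det Q = -8, so Q⁻¹ = [[-1/2, -1/2], [-1/4, 0]].
P has determinant -1; P⁻¹ = [[6, -2, -9], [2, -1, -3], [1, 0, -1]].
Q⁻¹B = [[-4, 5, 18], [-1, 0, 9]].
W = (Q⁻¹B)P⁻¹ = [[4, 3, 3], [3, 2, 0]].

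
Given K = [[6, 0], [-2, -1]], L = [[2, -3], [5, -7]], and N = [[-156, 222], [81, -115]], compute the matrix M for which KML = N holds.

Isolating M: multiply by K⁻¹ from the left and L⁻¹ from the right, so M = K⁻¹NL⁻¹.
det K = -6, so K⁻¹ = [[1/6, 0], [-1/3, -1]].
det L = 1, so L⁻¹ = [[-7, 3], [-5, 2]].
K⁻¹N = [[-26, 37], [-29, 41]].
M = (K⁻¹N)L⁻¹ = [[-3, -4], [-2, -5]].

M = [[-3, -4], [-2, -5]]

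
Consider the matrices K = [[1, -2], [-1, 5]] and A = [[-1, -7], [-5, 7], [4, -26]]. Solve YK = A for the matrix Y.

K is on the right of Y, so right-multiply by K⁻¹: Y = AK⁻¹.
K has determinant 3; K⁻¹ = [[5/3, 2/3], [1/3, 1/3]].
Y = AK⁻¹ = [[-1, -7], [-5, 7], [4, -26]] · [[5/3, 2/3], [1/3, 1/3]] = [[-4, -3], [-6, -1], [-2, -6]].

Y = [[-4, -3], [-6, -1], [-2, -6]]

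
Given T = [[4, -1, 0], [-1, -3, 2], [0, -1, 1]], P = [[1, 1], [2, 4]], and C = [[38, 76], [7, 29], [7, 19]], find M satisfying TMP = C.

M = [[1, 4], [4, -3], [-1, 3]]

Left-multiply by T⁻¹ and right-multiply by P⁻¹: M = T⁻¹CP⁻¹.
det T = -5; the adjugate gives T⁻¹ = [[1/5, -1/5, 2/5], [-1/5, -4/5, 8/5], [-1/5, -4/5, 13/5]].
det P = 2, so P⁻¹ = [[2, -1/2], [-1, 1/2]].
T⁻¹C = [[9, 17], [-2, -8], [5, 11]].
M = (T⁻¹C)P⁻¹ = [[1, 4], [4, -3], [-1, 3]].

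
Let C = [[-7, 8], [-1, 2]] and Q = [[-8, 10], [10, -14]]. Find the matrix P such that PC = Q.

P = [[1, 1], [-1, -3]]

Right-multiplying both sides by C⁻¹ gives P = QC⁻¹.
det C = -6; the adjugate gives C⁻¹ = [[-1/3, 4/3], [-1/6, 7/6]].
P = QC⁻¹ = [[-8, 10], [10, -14]] · [[-1/3, 4/3], [-1/6, 7/6]] = [[1, 1], [-1, -3]].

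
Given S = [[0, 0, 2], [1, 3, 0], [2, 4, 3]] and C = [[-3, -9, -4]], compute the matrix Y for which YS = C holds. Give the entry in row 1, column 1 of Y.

-2

Right-multiplying both sides by S⁻¹ gives Y = CS⁻¹.
det S = -4; the adjugate gives S⁻¹ = [[-9/4, -2, 3/2], [3/4, 1, -1/2], [1/2, 0, 0]].
Y = CS⁻¹ = [[-3, -9, -4]] · [[-9/4, -2, 3/2], [3/4, 1, -1/2], [1/2, 0, 0]] = [[-2, -3, 0]].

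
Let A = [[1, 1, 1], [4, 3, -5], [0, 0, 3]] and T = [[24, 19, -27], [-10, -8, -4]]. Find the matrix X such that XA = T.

X = [[4, 5, -2], [-2, -2, -4]]

A is on the right of X, so right-multiply by A⁻¹: X = TA⁻¹.
A has determinant -3; A⁻¹ = [[-3, 1, 8/3], [4, -1, -3], [0, 0, 1/3]].
X = TA⁻¹ = [[24, 19, -27], [-10, -8, -4]] · [[-3, 1, 8/3], [4, -1, -3], [0, 0, 1/3]] = [[4, 5, -2], [-2, -2, -4]].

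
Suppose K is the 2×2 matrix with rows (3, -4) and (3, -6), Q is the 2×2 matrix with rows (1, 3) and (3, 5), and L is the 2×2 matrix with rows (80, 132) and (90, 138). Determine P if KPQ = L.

Left-multiply by K⁻¹ and right-multiply by Q⁻¹: P = K⁻¹LQ⁻¹.
K has determinant -6; K⁻¹ = [[1, -2/3], [1/2, -1/2]].
Q has determinant -4; Q⁻¹ = [[-5/4, 3/4], [3/4, -1/4]].
K⁻¹L = [[20, 40], [-5, -3]].
P = (K⁻¹L)Q⁻¹ = [[5, 5], [4, -3]].

P = [[5, 5], [4, -3]]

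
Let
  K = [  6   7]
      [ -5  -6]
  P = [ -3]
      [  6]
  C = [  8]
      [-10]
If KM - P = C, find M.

KM = C + P = [[5], [-4]].
Since K multiplies M on the left, M = K⁻¹(C + P).
det K = -1, so K⁻¹ = [[6, 7], [-5, -6]].
M = K⁻¹(C + P) = [[2], [-1]].

M = [[2], [-1]]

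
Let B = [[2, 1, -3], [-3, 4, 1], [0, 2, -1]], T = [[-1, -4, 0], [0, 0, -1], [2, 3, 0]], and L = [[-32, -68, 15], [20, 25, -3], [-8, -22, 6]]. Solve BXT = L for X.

X = [[-2, -1, -3], [0, -1, 0], [-4, 4, 2]]

X = B⁻¹LT⁻¹ (apply B⁻¹ on the left and T⁻¹ on the right).
det B = 3; the adjugate gives B⁻¹ = [[-2, -5/3, 13/3], [-1, -2/3, 7/3], [-2, -4/3, 11/3]].
T has determinant 5; T⁻¹ = [[3/5, 0, 4/5], [-2/5, 0, -1/5], [0, -1, 0]].
B⁻¹L = [[-4, -1, 1], [0, 0, 1], [8, 22, -4]].
X = (B⁻¹L)T⁻¹ = [[-2, -1, -3], [0, -1, 0], [-4, 4, 2]].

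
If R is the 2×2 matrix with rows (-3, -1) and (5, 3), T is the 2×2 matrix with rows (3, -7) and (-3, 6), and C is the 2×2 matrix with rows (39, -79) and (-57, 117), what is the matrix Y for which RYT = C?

Isolating Y: multiply by R⁻¹ from the left and T⁻¹ from the right, so Y = R⁻¹CT⁻¹.
det R = -4; the adjugate gives R⁻¹ = [[-3/4, -1/4], [5/4, 3/4]].
T has determinant -3; T⁻¹ = [[-2, -7/3], [-1, -1]].
R⁻¹C = [[-15, 30], [6, -11]].
Y = (R⁻¹C)T⁻¹ = [[0, 5], [-1, -3]].

Y = [[0, 5], [-1, -3]]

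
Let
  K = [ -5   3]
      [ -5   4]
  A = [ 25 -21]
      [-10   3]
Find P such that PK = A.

P = [[1, -6], [5, -3]]

Since K sits to the right of P, P = AK⁻¹.
det K = -5, so K⁻¹ = [[-4/5, 3/5], [-1, 1]].
P = AK⁻¹ = [[25, -21], [-10, 3]] · [[-4/5, 3/5], [-1, 1]] = [[1, -6], [5, -3]].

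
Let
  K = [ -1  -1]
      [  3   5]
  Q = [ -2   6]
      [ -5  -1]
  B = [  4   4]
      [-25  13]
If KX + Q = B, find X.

KX = B − Q = [[6, -2], [-20, 14]].
K is on the left of X, so left-multiply by K⁻¹: X = K⁻¹(B − Q).
det K = -2; the adjugate gives K⁻¹ = [[-5/2, -1/2], [3/2, 1/2]].
X = K⁻¹(B − Q) = [[-5, -2], [-1, 4]].

X = [[-5, -2], [-1, 4]]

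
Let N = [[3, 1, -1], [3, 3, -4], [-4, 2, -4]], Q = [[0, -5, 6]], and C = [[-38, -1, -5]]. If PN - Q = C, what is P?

P = [[-1, -5, 5]]

PN = C + Q = [[-38, -6, 1]].
Since N sits to the right of P, P = (C + Q)N⁻¹.
det N = -2, so N⁻¹ = [[2, -1, 1/2], [-14, 8, -9/2], [-9, 5, -3]].
P = (C + Q)N⁻¹ = [[-1, -5, 5]].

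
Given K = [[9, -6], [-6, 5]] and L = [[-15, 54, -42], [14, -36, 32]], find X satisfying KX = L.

X = [[1, 6, -2], [4, 0, 4]]

K is on the left of X, so left-multiply by K⁻¹: X = K⁻¹L.
det K = 9; the adjugate gives K⁻¹ = [[5/9, 2/3], [2/3, 1]].
X = K⁻¹L = [[5/9, 2/3], [2/3, 1]] · [[-15, 54, -42], [14, -36, 32]] = [[1, 6, -2], [4, 0, 4]].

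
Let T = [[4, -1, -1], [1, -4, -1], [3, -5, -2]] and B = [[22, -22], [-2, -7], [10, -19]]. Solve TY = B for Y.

T is on the left of Y, so left-multiply by T⁻¹: Y = T⁻¹B.
T has determinant 6; T⁻¹ = [[1/2, 1/2, -1/2], [-1/6, -5/6, 1/2], [7/6, 17/6, -5/2]].
Y = T⁻¹B = [[1/2, 1/2, -1/2], [-1/6, -5/6, 1/2], [7/6, 17/6, -5/2]] · [[22, -22], [-2, -7], [10, -19]] = [[5, -5], [3, 0], [-5, 2]].

Y = [[5, -5], [3, 0], [-5, 2]]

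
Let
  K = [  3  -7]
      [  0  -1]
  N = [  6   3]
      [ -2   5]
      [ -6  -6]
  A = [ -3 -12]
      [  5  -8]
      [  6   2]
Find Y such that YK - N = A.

Y = [[1, 2], [1, -4], [0, 4]]

YK = A + N = [[3, -9], [3, -3], [0, -4]].
Right-multiplying both sides by K⁻¹ gives Y = (A + N)K⁻¹.
det K = -3, so K⁻¹ = [[1/3, -7/3], [0, -1]].
Y = (A + N)K⁻¹ = [[1, 2], [1, -4], [0, 4]].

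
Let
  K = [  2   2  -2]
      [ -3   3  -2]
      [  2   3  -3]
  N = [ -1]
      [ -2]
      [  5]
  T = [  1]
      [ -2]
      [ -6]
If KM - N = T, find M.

KM = T + N = [[0], [-4], [-1]].
Since K multiplies M on the left, M = K⁻¹(T + N).
K has determinant -2; K⁻¹ = [[3/2, 0, -1], [13/2, 1, -5], [15/2, 1, -6]].
M = K⁻¹(T + N) = [[1], [1], [2]].

M = [[1], [1], [2]]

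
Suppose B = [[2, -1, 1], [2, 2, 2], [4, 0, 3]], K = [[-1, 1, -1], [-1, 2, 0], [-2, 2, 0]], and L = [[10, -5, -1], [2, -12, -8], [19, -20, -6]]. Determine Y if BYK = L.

Y = [[3, 2, 0], [3, -4, 4], [-2, -3, -4]]

Isolating Y: multiply by B⁻¹ from the left and K⁻¹ from the right, so Y = B⁻¹LK⁻¹.
det B = 2; the adjugate gives B⁻¹ = [[3, 3/2, -2], [1, 1, -1], [-4, -2, 3]].
K has determinant -2; K⁻¹ = [[0, 1, -1], [0, 1, -1/2], [-1, 0, 1/2]].
B⁻¹L = [[-5, 7, -3], [-7, 3, -3], [13, -16, 2]].
Y = (B⁻¹L)K⁻¹ = [[3, 2, 0], [3, -4, 4], [-2, -3, -4]].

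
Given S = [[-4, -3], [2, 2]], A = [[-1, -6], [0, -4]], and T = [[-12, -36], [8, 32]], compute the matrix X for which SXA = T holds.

X = [[0, 3], [-4, -1]]

X = S⁻¹TA⁻¹ (apply S⁻¹ on the left and A⁻¹ on the right).
S has determinant -2; S⁻¹ = [[-1, -3/2], [1, 2]].
det A = 4, so A⁻¹ = [[-1, 3/2], [0, -1/4]].
S⁻¹T = [[0, -12], [4, 28]].
X = (S⁻¹T)A⁻¹ = [[0, 3], [-4, -1]].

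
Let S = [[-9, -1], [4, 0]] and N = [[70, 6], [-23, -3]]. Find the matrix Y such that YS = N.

Y = [[-6, 4], [3, 1]]

Since S sits to the right of Y, Y = NS⁻¹.
det S = 4; the adjugate gives S⁻¹ = [[0, 1/4], [-1, -9/4]].
Y = NS⁻¹ = [[70, 6], [-23, -3]] · [[0, 1/4], [-1, -9/4]] = [[-6, 4], [3, 1]].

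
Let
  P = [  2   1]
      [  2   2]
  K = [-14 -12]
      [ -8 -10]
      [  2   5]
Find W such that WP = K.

W = [[-2, -5], [2, -6], [-3, 4]]

P is on the right of W, so right-multiply by P⁻¹: W = KP⁻¹.
det P = 2, so P⁻¹ = [[1, -1/2], [-1, 1]].
W = KP⁻¹ = [[-14, -12], [-8, -10], [2, 5]] · [[1, -1/2], [-1, 1]] = [[-2, -5], [2, -6], [-3, 4]].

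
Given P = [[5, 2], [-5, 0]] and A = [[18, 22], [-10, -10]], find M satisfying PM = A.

M = [[2, 2], [4, 6]]

Left-multiplying both sides by P⁻¹ gives M = P⁻¹A.
det P = 10, so P⁻¹ = [[0, -1/5], [1/2, 1/2]].
M = P⁻¹A = [[0, -1/5], [1/2, 1/2]] · [[18, 22], [-10, -10]] = [[2, 2], [4, 6]].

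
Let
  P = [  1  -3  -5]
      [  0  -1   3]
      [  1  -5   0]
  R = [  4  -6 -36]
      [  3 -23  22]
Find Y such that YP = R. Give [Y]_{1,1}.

6

Right-multiplying both sides by P⁻¹ gives Y = RP⁻¹.
P has determinant 1; P⁻¹ = [[15, 25, -14], [3, 5, -3], [1, 2, -1]].
Y = RP⁻¹ = [[4, -6, -36], [3, -23, 22]] · [[15, 25, -14], [3, 5, -3], [1, 2, -1]] = [[6, -2, -2], [-2, 4, 5]].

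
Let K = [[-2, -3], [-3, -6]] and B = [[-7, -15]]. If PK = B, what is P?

P = [[-1, 3]]

Right-multiplying both sides by K⁻¹ gives P = BK⁻¹.
K has determinant 3; K⁻¹ = [[-2, 1], [1, -2/3]].
P = BK⁻¹ = [[-7, -15]] · [[-2, 1], [1, -2/3]] = [[-1, 3]].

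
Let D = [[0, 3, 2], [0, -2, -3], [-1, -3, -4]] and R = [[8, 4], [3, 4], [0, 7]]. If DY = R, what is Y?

D is on the left of Y, so left-multiply by D⁻¹: Y = D⁻¹R.
D has determinant 5; D⁻¹ = [[-1/5, 6/5, -1], [3/5, 2/5, 0], [-2/5, -3/5, 0]].
Y = D⁻¹R = [[-1/5, 6/5, -1], [3/5, 2/5, 0], [-2/5, -3/5, 0]] · [[8, 4], [3, 4], [0, 7]] = [[2, -3], [6, 4], [-5, -4]].

Y = [[2, -3], [6, 4], [-5, -4]]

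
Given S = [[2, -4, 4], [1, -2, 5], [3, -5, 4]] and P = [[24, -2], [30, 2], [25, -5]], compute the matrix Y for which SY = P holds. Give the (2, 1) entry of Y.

S is on the left of Y, so left-multiply by S⁻¹: Y = S⁻¹P.
S has determinant -6; S⁻¹ = [[-17/6, 2/3, 2], [-11/6, 2/3, 1], [-1/6, 1/3, 0]].
Y = S⁻¹P = [[-17/6, 2/3, 2], [-11/6, 2/3, 1], [-1/6, 1/3, 0]] · [[24, -2], [30, 2], [25, -5]] = [[2, -3], [1, 0], [6, 1]].

1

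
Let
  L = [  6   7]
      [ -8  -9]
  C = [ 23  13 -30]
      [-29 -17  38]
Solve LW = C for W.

Since L multiplies W on the left, W = L⁻¹C.
det L = 2; the adjugate gives L⁻¹ = [[-9/2, -7/2], [4, 3]].
W = L⁻¹C = [[-9/2, -7/2], [4, 3]] · [[23, 13, -30], [-29, -17, 38]] = [[-2, 1, 2], [5, 1, -6]].

W = [[-2, 1, 2], [5, 1, -6]]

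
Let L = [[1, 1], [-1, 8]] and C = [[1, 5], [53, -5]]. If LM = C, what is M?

M = [[-5, 5], [6, 0]]

L is on the left of M, so left-multiply by L⁻¹: M = L⁻¹C.
L has determinant 9; L⁻¹ = [[8/9, -1/9], [1/9, 1/9]].
M = L⁻¹C = [[8/9, -1/9], [1/9, 1/9]] · [[1, 5], [53, -5]] = [[-5, 5], [6, 0]].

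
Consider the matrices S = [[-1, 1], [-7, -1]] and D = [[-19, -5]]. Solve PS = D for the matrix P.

S is on the right of P, so right-multiply by S⁻¹: P = DS⁻¹.
det S = 8; the adjugate gives S⁻¹ = [[-1/8, -1/8], [7/8, -1/8]].
P = DS⁻¹ = [[-19, -5]] · [[-1/8, -1/8], [7/8, -1/8]] = [[-2, 3]].

P = [[-2, 3]]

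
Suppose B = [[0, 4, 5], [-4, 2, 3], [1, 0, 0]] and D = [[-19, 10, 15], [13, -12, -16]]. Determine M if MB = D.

M = [[0, 5, 1], [-2, -2, 5]]

Right-multiplying both sides by B⁻¹ gives M = DB⁻¹.
det B = 2, so B⁻¹ = [[0, 0, 1], [3/2, -5/2, -10], [-1, 2, 8]].
M = DB⁻¹ = [[-19, 10, 15], [13, -12, -16]] · [[0, 0, 1], [3/2, -5/2, -10], [-1, 2, 8]] = [[0, 5, 1], [-2, -2, 5]].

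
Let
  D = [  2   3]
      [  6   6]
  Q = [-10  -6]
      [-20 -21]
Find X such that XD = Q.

Since D sits to the right of X, X = QD⁻¹.
det D = -6, so D⁻¹ = [[-1, 1/2], [1, -1/3]].
X = QD⁻¹ = [[-10, -6], [-20, -21]] · [[-1, 1/2], [1, -1/3]] = [[4, -3], [-1, -3]].

X = [[4, -3], [-1, -3]]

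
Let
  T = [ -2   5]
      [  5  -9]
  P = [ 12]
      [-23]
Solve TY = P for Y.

Y = [[-1], [2]]

T is on the left of Y, so left-multiply by T⁻¹: Y = T⁻¹P.
det T = -7, so T⁻¹ = [[9/7, 5/7], [5/7, 2/7]].
Y = T⁻¹P = [[9/7, 5/7], [5/7, 2/7]] · [[12], [-23]] = [[-1], [2]].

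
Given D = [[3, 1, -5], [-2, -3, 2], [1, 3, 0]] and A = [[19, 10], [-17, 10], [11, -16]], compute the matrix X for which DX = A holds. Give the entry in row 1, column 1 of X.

2

Since D multiplies X on the left, X = D⁻¹A.
D has determinant -1; D⁻¹ = [[6, 15, 13], [-2, -5, -4], [3, 8, 7]].
X = D⁻¹A = [[6, 15, 13], [-2, -5, -4], [3, 8, 7]] · [[19, 10], [-17, 10], [11, -16]] = [[2, 2], [3, -6], [-2, -2]].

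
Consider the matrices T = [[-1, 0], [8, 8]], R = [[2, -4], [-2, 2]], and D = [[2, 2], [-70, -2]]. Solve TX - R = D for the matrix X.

TX = D + R = [[4, -2], [-72, 0]].
Left-multiplying both sides by T⁻¹ gives X = T⁻¹(D + R).
det T = -8, so T⁻¹ = [[-1, 0], [1, 1/8]].
X = T⁻¹(D + R) = [[-4, 2], [-5, -2]].

X = [[-4, 2], [-5, -2]]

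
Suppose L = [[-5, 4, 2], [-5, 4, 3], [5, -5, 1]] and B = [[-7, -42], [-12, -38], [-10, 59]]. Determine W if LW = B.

Left-multiplying both sides by L⁻¹ gives W = L⁻¹B.
L has determinant -5; L⁻¹ = [[-19/5, 14/5, -4/5], [-4, 3, -1], [-1, 1, 0]].
W = L⁻¹B = [[-19/5, 14/5, -4/5], [-4, 3, -1], [-1, 1, 0]] · [[-7, -42], [-12, -38], [-10, 59]] = [[1, 6], [2, -5], [-5, 4]].

W = [[1, 6], [2, -5], [-5, 4]]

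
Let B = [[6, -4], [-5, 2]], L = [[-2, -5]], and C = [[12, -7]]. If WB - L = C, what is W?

W = [[5, 4]]

WB = C + L = [[10, -12]].
B is on the right of W, so right-multiply by B⁻¹: W = (C + L)B⁻¹.
det B = -8; the adjugate gives B⁻¹ = [[-1/4, -1/2], [-5/8, -3/4]].
W = (C + L)B⁻¹ = [[5, 4]].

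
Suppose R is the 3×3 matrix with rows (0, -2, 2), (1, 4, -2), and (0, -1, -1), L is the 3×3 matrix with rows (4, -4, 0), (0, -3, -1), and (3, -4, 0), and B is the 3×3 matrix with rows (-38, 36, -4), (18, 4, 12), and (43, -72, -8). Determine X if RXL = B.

X = [[-2, 2, 4], [-3, -5, 0], [-4, -3, -5]]

X = R⁻¹BL⁻¹ (apply R⁻¹ on the left and L⁻¹ on the right).
det R = -4, so R⁻¹ = [[3/2, 1, 1], [-1/4, 0, -1/2], [1/4, 0, -1/2]].
L has determinant -4; L⁻¹ = [[1, 0, -1], [3/4, 0, -1], [-9/4, -1, 3]].
R⁻¹B = [[4, -14, -2], [-12, 27, 5], [-31, 45, 3]].
X = (R⁻¹B)L⁻¹ = [[-2, 2, 4], [-3, -5, 0], [-4, -3, -5]].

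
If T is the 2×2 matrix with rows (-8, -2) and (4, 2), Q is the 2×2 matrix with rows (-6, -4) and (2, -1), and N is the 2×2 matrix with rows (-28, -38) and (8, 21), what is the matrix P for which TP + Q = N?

TP = N − Q = [[-22, -34], [6, 22]].
Left-multiplying both sides by T⁻¹ gives P = T⁻¹(N − Q).
T has determinant -8; T⁻¹ = [[-1/4, -1/4], [1/2, 1]].
P = T⁻¹(N − Q) = [[4, 3], [-5, 5]].

P = [[4, 3], [-5, 5]]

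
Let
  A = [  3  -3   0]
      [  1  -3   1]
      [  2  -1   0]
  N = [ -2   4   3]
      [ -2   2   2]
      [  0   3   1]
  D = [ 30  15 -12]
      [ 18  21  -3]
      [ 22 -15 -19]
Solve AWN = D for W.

Isolating W: multiply by A⁻¹ from the left and N⁻¹ from the right, so W = A⁻¹DN⁻¹.
A has determinant -3; A⁻¹ = [[-1/3, 0, 1], [-2/3, 0, 1], [-5/3, 1, 2]].
det N = -2; the adjugate gives N⁻¹ = [[2, -5/2, -1], [-1, 1, 1], [3, -3, -2]].
A⁻¹D = [[12, -20, -15], [2, -25, -11], [12, -34, -21]].
W = (A⁻¹D)N⁻¹ = [[-1, -5, -2], [-4, 3, -5], [-5, -1, -4]].

W = [[-1, -5, -2], [-4, 3, -5], [-5, -1, -4]]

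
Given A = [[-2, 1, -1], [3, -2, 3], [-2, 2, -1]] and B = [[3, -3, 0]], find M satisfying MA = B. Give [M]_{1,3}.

-2

Right-multiplying both sides by A⁻¹ gives M = BA⁻¹.
det A = 3, so A⁻¹ = [[-4/3, -1/3, 1/3], [-1, 0, 1], [2/3, 2/3, 1/3]].
M = BA⁻¹ = [[3, -3, 0]] · [[-4/3, -1/3, 1/3], [-1, 0, 1], [2/3, 2/3, 1/3]] = [[-1, -1, -2]].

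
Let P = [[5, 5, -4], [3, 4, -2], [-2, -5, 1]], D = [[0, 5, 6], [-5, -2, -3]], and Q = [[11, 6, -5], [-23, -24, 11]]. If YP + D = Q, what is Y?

Y = [[4, -1, 3], [-4, 2, 2]]

YP = Q − D = [[11, 1, -11], [-18, -22, 14]].
P is on the right of Y, so right-multiply by P⁻¹: Y = (Q − D)P⁻¹.
det P = 3; the adjugate gives P⁻¹ = [[-2, 5, 2], [1/3, -1, -2/3], [-7/3, 5, 5/3]].
Y = (Q − D)P⁻¹ = [[4, -1, 3], [-4, 2, 2]].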